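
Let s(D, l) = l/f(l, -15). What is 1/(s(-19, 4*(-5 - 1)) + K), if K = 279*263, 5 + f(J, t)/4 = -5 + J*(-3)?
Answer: 31/2274684 ≈ 1.3628e-5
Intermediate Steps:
f(J, t) = -40 - 12*J (f(J, t) = -20 + 4*(-5 + J*(-3)) = -20 + 4*(-5 - 3*J) = -20 + (-20 - 12*J) = -40 - 12*J)
s(D, l) = l/(-40 - 12*l)
K = 73377
1/(s(-19, 4*(-5 - 1)) + K) = 1/(-4*(-5 - 1)/(40 + 12*(4*(-5 - 1))) + 73377) = 1/(-4*(-6)/(40 + 12*(4*(-6))) + 73377) = 1/(-1*(-24)/(40 + 12*(-24)) + 73377) = 1/(-1*(-24)/(40 - 288) + 73377) = 1/(-1*(-24)/(-248) + 73377) = 1/(-1*(-24)*(-1/248) + 73377) = 1/(-3/31 + 73377) = 1/(2274684/31) = 31/2274684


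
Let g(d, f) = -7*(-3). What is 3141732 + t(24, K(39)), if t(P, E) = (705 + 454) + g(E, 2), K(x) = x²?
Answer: 3142912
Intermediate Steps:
g(d, f) = 21
t(P, E) = 1180 (t(P, E) = (705 + 454) + 21 = 1159 + 21 = 1180)
3141732 + t(24, K(39)) = 3141732 + 1180 = 3142912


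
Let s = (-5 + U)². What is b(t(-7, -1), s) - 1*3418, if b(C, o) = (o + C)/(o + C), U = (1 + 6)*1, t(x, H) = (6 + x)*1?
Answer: -3417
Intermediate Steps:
t(x, H) = 6 + x
U = 7 (U = 7*1 = 7)
s = 4 (s = (-5 + 7)² = 2² = 4)
b(C, o) = 1 (b(C, o) = (C + o)/(C + o) = 1)
b(t(-7, -1), s) - 1*3418 = 1 - 1*3418 = 1 - 3418 = -3417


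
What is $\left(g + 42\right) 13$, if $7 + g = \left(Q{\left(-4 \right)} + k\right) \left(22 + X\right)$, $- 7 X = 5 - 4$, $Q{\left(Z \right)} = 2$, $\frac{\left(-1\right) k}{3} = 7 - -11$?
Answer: $- \frac{100243}{7} \approx -14320.0$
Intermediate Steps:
$k = -54$ ($k = - 3 \left(7 - -11\right) = - 3 \left(7 + 11\right) = \left(-3\right) 18 = -54$)
$X = - \frac{1}{7}$ ($X = - \frac{5 - 4}{7} = \left(- \frac{1}{7}\right) 1 = - \frac{1}{7} \approx -0.14286$)
$g = - \frac{8005}{7}$ ($g = -7 + \left(2 - 54\right) \left(22 - \frac{1}{7}\right) = -7 - \frac{7956}{7} = - \frac{8005}{7} \approx -1143.6$)
$\left(g + 42\right) 13 = \left(- \frac{8005}{7} + 42\right) 13 = \left(- \frac{7711}{7}\right) 13 = - \frac{100243}{7}$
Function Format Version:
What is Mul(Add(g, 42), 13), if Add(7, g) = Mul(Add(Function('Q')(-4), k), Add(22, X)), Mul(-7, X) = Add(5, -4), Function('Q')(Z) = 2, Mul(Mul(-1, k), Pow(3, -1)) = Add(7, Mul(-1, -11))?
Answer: Rational(-100243, 7) ≈ -14320.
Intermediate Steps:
k = -54 (k = Mul(-3, Add(7, Mul(-1, -11))) = Mul(-3, Add(7, 11)) = Mul(-3, 18) = -54)
X = Rational(-1, 7) (X = Mul(Rational(-1, 7), Add(5, -4)) = Mul(Rational(-1, 7), 1) = Rational(-1, 7) ≈ -0.14286)
g = Rational(-8005, 7) (g = Add(-7, Mul(Add(2, -54), Add(22, Rational(-1, 7)))) = Add(-7, Mul(-52, Rational(153, 7))) = Add(-7, Rational(-7956, 7)) = Rational(-8005, 7) ≈ -1143.6)
Mul(Add(g, 42), 13) = Mul(Add(Rational(-8005, 7), 42), 13) = Mul(Rational(-7711, 7), 13) = Rational(-100243, 7)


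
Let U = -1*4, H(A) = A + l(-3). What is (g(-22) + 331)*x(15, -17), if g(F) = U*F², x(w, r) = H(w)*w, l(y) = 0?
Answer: -361125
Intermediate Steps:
H(A) = A (H(A) = A + 0 = A)
U = -4
x(w, r) = w² (x(w, r) = w*w = w²)
g(F) = -4*F²
(g(-22) + 331)*x(15, -17) = (-4*(-22)² + 331)*15² = (-4*484 + 331)*225 = (-1936 + 331)*225 = -1605*225 = -361125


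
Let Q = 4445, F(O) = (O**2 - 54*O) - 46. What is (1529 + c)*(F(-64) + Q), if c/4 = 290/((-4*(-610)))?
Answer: 1115004398/61 ≈ 1.8279e+7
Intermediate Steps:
F(O) = -46 + O**2 - 54*O
c = 29/61 (c = 4*(290/((-4*(-610)))) = 4*(290/2440) = 4*(290*(1/2440)) = 4*(29/244) = 29/61 ≈ 0.47541)
(1529 + c)*(F(-64) + Q) = (1529 + 29/61)*((-46 + (-64)**2 - 54*(-64)) + 4445) = 93298*((-46 + 4096 + 3456) + 4445)/61 = 93298*(7506 + 4445)/61 = (93298/61)*11951 = 1115004398/61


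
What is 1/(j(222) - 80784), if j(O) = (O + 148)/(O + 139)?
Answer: -361/29162654 ≈ -1.2379e-5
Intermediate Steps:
j(O) = (148 + O)/(139 + O)
1/(j(222) - 80784) = 1/((148 + 222)/(139 + 222) - 80784) = 1/(370/361 - 80784) = 1/(-29162654/361) = -361/29162654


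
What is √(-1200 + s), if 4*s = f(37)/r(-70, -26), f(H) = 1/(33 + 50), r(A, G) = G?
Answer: I*√22353429358/4316 ≈ 34.641*I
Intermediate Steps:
f(H) = 1/83
s = -1/8632 (s = ((1/83)/(-26))/4 = ((1/83)*(-1/26))/4 = (¼)*(-1/2158) = -1/8632 ≈ -0.00011585)
√(-1200 + s) = √(-1200 - 1/8632) = √(-10358401/8632) = I*√22353429358/4316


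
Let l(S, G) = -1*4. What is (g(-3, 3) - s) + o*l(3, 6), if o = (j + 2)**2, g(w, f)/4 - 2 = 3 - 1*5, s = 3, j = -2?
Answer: -3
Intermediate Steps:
l(S, G) = -4
g(w, f) = 0 (g(w, f) = 8 + 4*(3 - 1*5) = 8 + 4*(3 - 5) = 8 + 4*(-2) = 8 - 8 = 0)
o = 0 (o = (-2 + 2)**2 = 0**2 = 0)
(g(-3, 3) - s) + o*l(3, 6) = (0 - 1*3) + 0*(-4) = (0 - 3) + 0 = -3 + 0 = -3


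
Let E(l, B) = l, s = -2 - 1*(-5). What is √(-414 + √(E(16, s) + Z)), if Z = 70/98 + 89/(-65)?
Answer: √(-85708350 + 455*√3176810)/455 ≈ 20.25*I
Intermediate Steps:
Z = -298/455 (Z = 70*(1/98) + 89*(-1/65) = 5/7 - 89/65 = -298/455 ≈ -0.65495)
s = 3 (s = -2 + 5 = 3)
√(-414 + √(E(16, s) + Z)) = √(-414 + √(16 - 298/455)) = √(-414 + √(6982/455)) = √(-414 + √3176810/455)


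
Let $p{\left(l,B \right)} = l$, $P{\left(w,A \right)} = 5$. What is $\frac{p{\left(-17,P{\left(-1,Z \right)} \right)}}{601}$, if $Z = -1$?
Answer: $- \frac{17}{601} \approx -0.028286$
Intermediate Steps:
$\frac{p{\left(-17,P{\left(-1,Z \right)} \right)}}{601} = - \frac{17}{601}$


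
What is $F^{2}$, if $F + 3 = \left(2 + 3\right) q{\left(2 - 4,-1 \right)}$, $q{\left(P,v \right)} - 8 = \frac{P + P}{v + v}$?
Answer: $2209$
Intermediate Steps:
$q{\left(P,v \right)} = 8 + \frac{P}{v}$ ($q{\left(P,v \right)} = 8 + \frac{P + P}{v + v} = 8 + \frac{2 P}{2 v} = 8 + 2 P \frac{1}{2 v} = 8 + \frac{P}{v}$)
$F = 47$ ($F = -3 + \left(2 + 3\right) \left(8 + \frac{2 - 4}{-1}\right) = -3 + 5 \left(8 + \left(2 - 4\right) \left(-1\right)\right) = -3 + 5 \left(8 - -2\right) = -3 + 5 \left(8 + 2\right) = -3 + 5 \cdot 10 = -3 + 50 = 47$)
$F^{2} = 47^{2} = 2209$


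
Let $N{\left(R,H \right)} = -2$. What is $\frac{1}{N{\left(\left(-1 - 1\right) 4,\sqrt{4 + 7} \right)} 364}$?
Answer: $- \frac{1}{728} \approx -0.0013736$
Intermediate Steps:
$\frac{1}{N{\left(\left(-1 - 1\right) 4,\sqrt{4 + 7} \right)} 364} = \frac{1}{\left(-2\right) 364} = \frac{1}{-728} = - \frac{1}{728}$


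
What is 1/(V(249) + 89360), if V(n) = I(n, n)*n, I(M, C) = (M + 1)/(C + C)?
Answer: 1/89485 ≈ 1.1175e-5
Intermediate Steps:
I(M, C) = (1 + M)/(2*C) (I(M, C) = (1 + M)/((2*C)) = (1 + M)*(1/(2*C)) = (1 + M)/(2*C))
V(n) = ½ + n/2 (V(n) = ((1 + n)/(2*n))*n = ½ + n/2)
1/(V(249) + 89360) = 1/((½ + (½)*249) + 89360) = 1/((½ + 249/2) + 89360) = 1/(125 + 89360) = 1/89485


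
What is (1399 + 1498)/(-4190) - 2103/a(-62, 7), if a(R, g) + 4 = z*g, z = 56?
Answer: -4967803/812860 ≈ -6.1115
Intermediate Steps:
a(R, g) = -4 + 56*g
(1399 + 1498)/(-4190) - 2103/a(-62, 7) = (1399 + 1498)/(-4190) - 2103/(-4 + 56*7) = 2897*(-1/4190) - 2103/(-4 + 392) = -2897/4190 - 2103/388 = -4967803/812860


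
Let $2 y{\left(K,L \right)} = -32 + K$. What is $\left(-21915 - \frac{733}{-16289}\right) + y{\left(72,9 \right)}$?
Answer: $- \frac{356646922}{16289} \approx -21895.0$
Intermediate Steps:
$y{\left(K,L \right)} = -16 + \frac{K}{2}$ ($y{\left(K,L \right)} = \frac{-32 + K}{2} = -16 + \frac{K}{2}$)
$\left(-21915 - \frac{733}{-16289}\right) + y{\left(72,9 \right)} = \left(-21915 - \frac{733}{-16289}\right) + \left(-16 + \frac{1}{2} \cdot 72\right) = \left(-21915 - - \frac{733}{16289}\right) + \left(-16 + 36\right) = \left(-21915 + \frac{733}{16289}\right) + 20 = - \frac{356972702}{16289} + 20 = - \frac{356646922}{16289}$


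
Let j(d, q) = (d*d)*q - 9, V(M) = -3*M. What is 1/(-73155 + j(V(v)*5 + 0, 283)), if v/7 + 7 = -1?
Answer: 1/199611636 ≈ 5.0097e-9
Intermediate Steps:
v = -56 (v = -49 + 7*(-1) = -49 - 7 = -56)
j(d, q) = -9 + q*d**2 (j(d, q) = d**2*q - 9 = q*d**2 - 9 = -9 + q*d**2)
1/(-73155 + j(V(v)*5 + 0, 283)) = 1/(-73155 + (-9 + 283*(-3*(-56)*5 + 0)**2)) = 1/(-73155 + (-9 + 283*(168*5 + 0)**2)) = 1/(-73155 + (-9 + 283*(840 + 0)**2)) = 1/(-73155 + (-9 + 283*840**2)) = 1/(-73155 + (-9 + 283*705600)) = 1/(-73155 + (-9 + 199684800)) = 1/(-73155 + 199684791) = 1/199611636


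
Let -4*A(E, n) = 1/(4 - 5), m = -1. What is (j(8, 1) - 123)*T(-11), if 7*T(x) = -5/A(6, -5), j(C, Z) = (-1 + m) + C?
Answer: 2340/7 ≈ 334.29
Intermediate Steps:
A(E, n) = ¼ (A(E, n) = -1/(4*(4 - 5)) = -¼/(-1) = -¼*(-1) = ¼)
j(C, Z) = -2 + C (j(C, Z) = (-1 - 1) + C = -2 + C)
T(x) = -20/7 (T(x) = (-5/¼)/7 = (-5*4)/7 = (⅐)*(-20) = -20/7)
(j(8, 1) - 123)*T(-11) = ((-2 + 8) - 123)*(-20/7) = (6 - 123)*(-20/7) = -117*(-20/7) = 2340/7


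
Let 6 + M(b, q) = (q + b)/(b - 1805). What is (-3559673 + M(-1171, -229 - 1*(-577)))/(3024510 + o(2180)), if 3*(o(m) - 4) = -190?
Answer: -10593603881/9000765184 ≈ -1.1770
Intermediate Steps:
M(b, q) = -6 + (b + q)/(-1805 + b) (M(b, q) = -6 + (q + b)/(b - 1805) = -6 + (b + q)/(-1805 + b))
o(m) = -178/3 (o(m) = 4 + (1/3)*(-190) = 4 - 190/3 = -178/3)
(-3559673 + M(-1171, -229 - 1*(-577)))/(3024510 + o(2180)) = (-3559673 + (10830 + (-229 - 1*(-577)) - 5*(-1171))/(-1805 - 1171))/(3024510 - 178/3) = (-3559673 + (10830 + (-229 + 577) + 5855)/(-2976))/(9073352/3) = (-3559673 - (10830 + 348 + 5855)/2976)*(3/9073352) = (-3559673 - 1/2976*17033)*(3/9073352) = (-3559673 - 17033/2976)*(3/9073352) = -10593603881/2976*3/9073352 = -10593603881/9000765184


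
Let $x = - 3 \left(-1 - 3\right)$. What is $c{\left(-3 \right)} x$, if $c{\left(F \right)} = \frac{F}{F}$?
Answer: $12$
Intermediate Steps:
$c{\left(F \right)} = 1$
$x = 12$ ($x = \left(-3\right) \left(-4\right) = 12$)
$c{\left(-3 \right)} x = 1 \cdot 12 = 12$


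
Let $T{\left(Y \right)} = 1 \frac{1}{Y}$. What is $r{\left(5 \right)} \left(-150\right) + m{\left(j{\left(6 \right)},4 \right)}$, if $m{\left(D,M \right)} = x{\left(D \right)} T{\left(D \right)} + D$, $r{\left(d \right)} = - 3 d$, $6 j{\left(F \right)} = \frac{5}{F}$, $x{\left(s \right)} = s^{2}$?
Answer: $\frac{40505}{18} \approx 2250.3$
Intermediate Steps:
$T{\left(Y \right)} = \frac{1}{Y}$
$j{\left(F \right)} = \frac{5}{6 F}$ ($j{\left(F \right)} = \frac{5 \frac{1}{F}}{6} = \frac{5}{6 F}$)
$m{\left(D,M \right)} = 2 D$ ($m{\left(D,M \right)} = \frac{D^{2}}{D} + D = D + D = 2 D$)
$r{\left(5 \right)} \left(-150\right) + m{\left(j{\left(6 \right)},4 \right)} = \left(-3\right) 5 \left(-150\right) + 2 \frac{5}{6 \cdot 6} = \left(-15\right) \left(-150\right) + 2 \cdot \frac{5}{6} \cdot \frac{1}{6} = 2250 + 2 \cdot \frac{5}{36} = 2250 + \frac{5}{18} = \frac{40505}{18}$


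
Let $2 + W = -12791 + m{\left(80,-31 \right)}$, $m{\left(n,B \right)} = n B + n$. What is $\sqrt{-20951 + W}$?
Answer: $12 i \sqrt{251} \approx 190.12 i$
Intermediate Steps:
$m{\left(n,B \right)} = n + B n$ ($m{\left(n,B \right)} = B n + n = n + B n$)
$W = -15193$ ($W = -2 - \left(12791 - 80 \left(1 - 31\right)\right) = -2 + \left(-12791 + 80 \left(-30\right)\right) = -2 - 15191 = -15193$)
$\sqrt{-20951 + W} = \sqrt{-20951 - 15193} = \sqrt{-36144} = 12 i \sqrt{251}$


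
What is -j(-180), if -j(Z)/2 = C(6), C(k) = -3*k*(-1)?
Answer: 36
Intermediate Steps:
C(k) = 3*k
j(Z) = -36 (j(Z) = -6*6 = -2*18 = -36)
-j(-180) = -1*(-36) = 36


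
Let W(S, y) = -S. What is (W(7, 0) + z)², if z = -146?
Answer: 23409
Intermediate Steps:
(W(7, 0) + z)² = (-1*7 - 146)² = (-7 - 146)² = (-153)² = 23409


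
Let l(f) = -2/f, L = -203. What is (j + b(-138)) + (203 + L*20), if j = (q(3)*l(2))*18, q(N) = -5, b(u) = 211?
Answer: -3556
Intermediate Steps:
j = 90 (j = -(-10)/2*18 = -5*(-1)*18 = 5*18 = 90)
(j + b(-138)) + (203 + L*20) = (90 + 211) + (203 - 203*20) = 301 + (203 - 4060) = 301 - 3857 = -3556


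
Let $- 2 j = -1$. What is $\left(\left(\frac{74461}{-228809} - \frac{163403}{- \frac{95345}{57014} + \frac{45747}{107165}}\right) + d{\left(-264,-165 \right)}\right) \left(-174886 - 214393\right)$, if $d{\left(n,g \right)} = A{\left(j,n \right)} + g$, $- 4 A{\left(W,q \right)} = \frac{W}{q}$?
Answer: $- \frac{17052270963489925374825563351}{334292253944986176} \approx -5.101 \cdot 10^{10}$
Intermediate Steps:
$j = \frac{1}{2}$ ($j = \left(- \frac{1}{2}\right) \left(-1\right) = \frac{1}{2} \approx 0.5$)
$A{\left(W,q \right)} = - \frac{W}{4 q}$ ($A{\left(W,q \right)} = - \frac{W \frac{1}{q}}{4} = - \frac{W}{4 q}$)
$d{\left(n,g \right)} = g - \frac{1}{8 n}$ ($d{\left(n,g \right)} = \left(- \frac{1}{4}\right) \frac{1}{2} \frac{1}{n} + g = - \frac{1}{8 n} + g = g - \frac{1}{8 n}$)
$\left(\left(\frac{74461}{-228809} - \frac{163403}{- \frac{95345}{57014} + \frac{45747}{107165}}\right) + d{\left(-264,-165 \right)}\right) \left(-174886 - 214393\right) = \left(\left(\frac{74461}{-228809} - \frac{163403}{- \frac{95345}{57014} + \frac{45747}{107165}}\right) - \left(165 + \frac{1}{8 \left(-264\right)}\right)\right) \left(-174886 - 214393\right) = \left(\left(74461 \left(- \frac{1}{228809}\right) - \frac{163403}{\left(-95345\right) \frac{1}{57014} + 45747 \cdot \frac{1}{107165}}\right) - \frac{348479}{2112}\right) \left(-389279\right) = \left(\left(- \frac{74461}{228809} - \frac{163403}{- \frac{95345}{57014} + \frac{45747}{107165}}\right) + \left(-165 + \frac{1}{2112}\right)\right) \left(-389279\right) = \left(\left(- \frac{74461}{228809} - \frac{163403}{- \frac{7609427467}{6109905310}}\right) - \frac{348479}{2112}\right) \left(-389279\right) = \left(\left(- \frac{74461}{228809} - - \frac{998376857369930}{7609427467}\right) - \frac{348479}{2112}\right) \left(-389279\right) = \left(\left(- \frac{74461}{228809} + \frac{998376857369930}{7609427467}\right) - \frac{348479}{2112}\right) \left(-389279\right) = \left(\frac{228437043752377693083}{1741105489296803} - \frac{348479}{2112}\right) \left(-389279\right) = \frac{481852297705217027178659}{3677214793394847936} \left(-389279\right) = - \frac{17052270963489925374825563351}{334292253944986176}$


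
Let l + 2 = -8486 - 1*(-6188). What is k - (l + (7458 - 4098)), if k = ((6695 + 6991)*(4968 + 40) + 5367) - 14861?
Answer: 68528934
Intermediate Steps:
l = -2300 (l = -2 + (-8486 - 1*(-6188)) = -2 + (-8486 + 6188) = -2 - 2298 = -2300)
k = 68529994 (k = (13686*5008 + 5367) - 14861 = (68539488 + 5367) - 14861 = 68544855 - 14861 = 68529994)
k - (l + (7458 - 4098)) = 68529994 - (-2300 + (7458 - 4098)) = 68529994 - (-2300 + 3360) = 68529994 - 1*1060 = 68529994 - 1060 = 68528934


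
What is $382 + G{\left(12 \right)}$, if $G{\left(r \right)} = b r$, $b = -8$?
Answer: $286$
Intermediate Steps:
$G{\left(r \right)} = - 8 r$
$382 + G{\left(12 \right)} = 382 - 96 = 286$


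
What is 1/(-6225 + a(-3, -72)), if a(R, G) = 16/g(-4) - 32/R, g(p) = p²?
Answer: -3/18640 ≈ -0.00016094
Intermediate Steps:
a(R, G) = 1 - 32/R (a(R, G) = 16/((-4)²) - 32/R = 16/16 - 32/R = 16*(1/16) - 32/R = 1 - 32/R)
1/(-6225 + a(-3, -72)) = 1/(-6225 + (-32 - 3)/(-3)) = 1/(-6225 - ⅓*(-35)) = 1/(-6225 + 35/3) = 1/(-18640/3) = -3/18640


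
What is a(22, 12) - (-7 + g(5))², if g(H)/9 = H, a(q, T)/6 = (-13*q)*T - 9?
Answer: -22090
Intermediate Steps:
a(q, T) = -54 - 78*T*q (a(q, T) = 6*((-13*q)*T - 9) = 6*(-13*T*q - 9) = 6*(-9 - 13*T*q) = -54 - 78*T*q)
g(H) = 9*H
a(22, 12) - (-7 + g(5))² = (-54 - 78*12*22) - (-7 + 9*5)² = (-54 - 20592) - (-7 + 45)² = -20646 - 1*38² = -20646 - 1*1444 = -20646 - 1444 = -22090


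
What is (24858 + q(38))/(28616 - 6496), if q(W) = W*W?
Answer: 13151/11060 ≈ 1.1891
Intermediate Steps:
q(W) = W²
(24858 + q(38))/(28616 - 6496) = (24858 + 38²)/(28616 - 6496) = (24858 + 1444)/22120 = 26302*(1/22120) = 13151/11060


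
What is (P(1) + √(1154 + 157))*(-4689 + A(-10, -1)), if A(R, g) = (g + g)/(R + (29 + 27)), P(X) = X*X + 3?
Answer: -431392/23 - 107848*√1311/23 ≈ -1.8854e+5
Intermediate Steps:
P(X) = 3 + X² (P(X) = X² + 3 = 3 + X²)
A(R, g) = 2*g/(56 + R) (A(R, g) = (2*g)/(R + 56) = (2*g)/(56 + R) = 2*g/(56 + R))
(P(1) + √(1154 + 157))*(-4689 + A(-10, -1)) = ((3 + 1²) + √(1154 + 157))*(-4689 + 2*(-1)/(56 - 10)) = ((3 + 1) + √1311)*(-4689 + 2*(-1)/46) = (4 + √1311)*(-4689 + 2*(-1)*(1/46)) = (4 + √1311)*(-4689 - 1/23) = (4 + √1311)*(-107848/23) = -431392/23 - 107848*√1311/23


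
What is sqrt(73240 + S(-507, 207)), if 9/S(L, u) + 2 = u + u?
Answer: sqrt(3108013567)/206 ≈ 270.63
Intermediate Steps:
S(L, u) = 9/(-2 + 2*u) (S(L, u) = 9/(-2 + (u + u)) = 9/(-2 + 2*u))
sqrt(73240 + S(-507, 207)) = sqrt(73240 + 9/(2*(-1 + 207))) = sqrt(73240 + (9/2)/206) = sqrt(73240 + (9/2)*(1/206)) = sqrt(73240 + 9/412) = sqrt(30174889/412) = sqrt(3108013567)/206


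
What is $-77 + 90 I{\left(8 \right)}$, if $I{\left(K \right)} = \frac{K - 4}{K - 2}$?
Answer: $-17$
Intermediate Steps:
$I{\left(K \right)} = \frac{-4 + K}{-2 + K}$
$-77 + 90 I{\left(8 \right)} = -77 + 90 \frac{-4 + 8}{-2 + 8} = -77 + 90 \cdot \frac{1}{6} \cdot 4 = -77 + 90 \cdot \frac{2}{3} = -77 + 60 = -17$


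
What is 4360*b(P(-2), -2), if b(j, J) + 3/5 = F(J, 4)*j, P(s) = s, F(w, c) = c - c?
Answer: -2616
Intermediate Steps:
F(w, c) = 0
b(j, J) = -3/5 (b(j, J) = -3/5 + 0*j = -3/5 + 0 = -3/5)
4360*b(P(-2), -2) = 4360*(-3/5) = -2616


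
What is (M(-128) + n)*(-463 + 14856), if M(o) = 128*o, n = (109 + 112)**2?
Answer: 467153601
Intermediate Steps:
n = 48841 (n = 221**2 = 48841)
(M(-128) + n)*(-463 + 14856) = (128*(-128) + 48841)*(-463 + 14856) = (-16384 + 48841)*14393 = 32457*14393 = 467153601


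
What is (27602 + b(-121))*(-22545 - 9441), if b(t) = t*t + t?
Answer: -1347314292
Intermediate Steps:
b(t) = t + t² (b(t) = t² + t = t + t²)
(27602 + b(-121))*(-22545 - 9441) = (27602 - 121*(1 - 121))*(-22545 - 9441) = (27602 - 121*(-120))*(-31986) = (27602 + 14520)*(-31986) = 42122*(-31986) = -1347314292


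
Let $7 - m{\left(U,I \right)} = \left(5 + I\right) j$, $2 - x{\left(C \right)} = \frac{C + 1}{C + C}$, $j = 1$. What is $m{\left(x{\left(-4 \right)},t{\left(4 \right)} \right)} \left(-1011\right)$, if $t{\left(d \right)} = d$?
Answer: $2022$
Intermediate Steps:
$x{\left(C \right)} = 2 - \frac{1 + C}{2 C}$ ($x{\left(C \right)} = 2 - \frac{C + 1}{C + C} = 2 - \frac{1 + C}{2 C}$)
$m{\left(U,I \right)} = 2 - I$ ($m{\left(U,I \right)} = 7 - \left(5 + I\right) 1 = 7 - \left(5 + I\right) = 2 - I$)
$m{\left(x{\left(-4 \right)},t{\left(4 \right)} \right)} \left(-1011\right) = \left(2 - 4\right) \left(-1011\right) = \left(-2\right) \left(-1011\right) = 2022$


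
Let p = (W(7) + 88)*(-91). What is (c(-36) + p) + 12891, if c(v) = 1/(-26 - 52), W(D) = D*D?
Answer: 33071/78 ≈ 423.99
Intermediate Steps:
W(D) = D²
c(v) = -1/78 (c(v) = 1/(-78) = -1/78)
p = -12467 (p = (7² + 88)*(-91) = (49 + 88)*(-91) = 137*(-91) = -12467)
(c(-36) + p) + 12891 = (-1/78 - 12467) + 12891 = -972427/78 + 12891 = 33071/78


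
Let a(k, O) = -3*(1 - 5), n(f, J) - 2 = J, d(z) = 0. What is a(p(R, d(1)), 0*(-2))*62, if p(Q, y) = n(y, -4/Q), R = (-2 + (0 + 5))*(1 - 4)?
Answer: 744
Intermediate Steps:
n(f, J) = 2 + J
R = -9 (R = (-2 + 5)*(-3) = 3*(-3) = -9)
p(Q, y) = 2 - 4/Q
a(k, O) = 12 (a(k, O) = -3*(-4) = 12)
a(p(R, d(1)), 0*(-2))*62 = 12*62 = 744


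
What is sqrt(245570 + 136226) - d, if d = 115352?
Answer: -115352 + 2*sqrt(95449) ≈ -1.1473e+5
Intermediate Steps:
sqrt(245570 + 136226) - d = sqrt(245570 + 136226) - 1*115352 = sqrt(381796) - 115352 = 2*sqrt(95449) - 115352 = -115352 + 2*sqrt(95449)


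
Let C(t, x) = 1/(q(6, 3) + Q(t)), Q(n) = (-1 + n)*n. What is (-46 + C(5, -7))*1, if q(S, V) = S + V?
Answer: -1333/29 ≈ -45.966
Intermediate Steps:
Q(n) = n*(-1 + n)
C(t, x) = 1/(9 + t*(-1 + t)) (C(t, x) = 1/((6 + 3) + t*(-1 + t)) = 1/(9 + t*(-1 + t)))
(-46 + C(5, -7))*1 = (-46 + 1/(9 + 5*(-1 + 5)))*1 = (-46 + 1/(9 + 5*4))*1 = (-46 + 1/(9 + 20))*1 = (-46 + 1/29)*1 = -1333/29*1 = -1333/29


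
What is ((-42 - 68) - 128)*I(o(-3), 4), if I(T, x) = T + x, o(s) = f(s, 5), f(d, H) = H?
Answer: -2142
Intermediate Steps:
o(s) = 5
((-42 - 68) - 128)*I(o(-3), 4) = ((-42 - 68) - 128)*(5 + 4) = (-110 - 128)*9 = -238*9 = -2142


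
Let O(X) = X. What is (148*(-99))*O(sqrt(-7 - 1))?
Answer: -29304*I*sqrt(2) ≈ -41442.0*I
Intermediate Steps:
(148*(-99))*O(sqrt(-7 - 1)) = (148*(-99))*sqrt(-7 - 1) = -29304*I*sqrt(2)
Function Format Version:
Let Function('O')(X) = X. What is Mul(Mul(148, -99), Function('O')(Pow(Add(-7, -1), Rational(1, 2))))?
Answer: Mul(-29304, I, Pow(2, Rational(1, 2))) ≈ Mul(-41442., I)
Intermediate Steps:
Mul(Mul(148, -99), Function('O')(Pow(Add(-7, -1), Rational(1, 2)))) = Mul(Mul(148, -99), Pow(Add(-7, -1), Rational(1, 2))) = Mul(-14652, Pow(-8, Rational(1, 2))) = Mul(-14652, Mul(2, I, Pow(2, Rational(1, 2)))) = Mul(-29304, I, Pow(2, Rational(1, 2)))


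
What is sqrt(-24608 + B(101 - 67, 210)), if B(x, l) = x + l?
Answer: 2*I*sqrt(6091) ≈ 156.09*I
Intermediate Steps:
B(x, l) = l + x
sqrt(-24608 + B(101 - 67, 210)) = sqrt(-24608 + (210 + (101 - 67))) = sqrt(-24608 + (210 + 34)) = sqrt(-24608 + 244) = sqrt(-24364) = 2*I*sqrt(6091)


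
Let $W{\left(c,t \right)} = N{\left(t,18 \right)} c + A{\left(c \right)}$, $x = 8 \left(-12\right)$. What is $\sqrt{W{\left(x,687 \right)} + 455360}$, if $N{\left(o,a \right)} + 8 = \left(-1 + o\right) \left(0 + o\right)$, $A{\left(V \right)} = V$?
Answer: $4 i \sqrt{2799190} \approx 6692.3 i$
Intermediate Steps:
$N{\left(o,a \right)} = -8 + o \left(-1 + o\right)$ ($N{\left(o,a \right)} = -8 + \left(-1 + o\right) \left(0 + o\right) = -8 + \left(-1 + o\right) o = -8 + o \left(-1 + o\right)$)
$x = -96$
$W{\left(c,t \right)} = c + c \left(-8 + t^{2} - t\right)$ ($W{\left(c,t \right)} = \left(-8 + t^{2} - t\right) c + c = c \left(-8 + t^{2} - t\right) + c = c + c \left(-8 + t^{2} - t\right)$)
$\sqrt{W{\left(x,687 \right)} + 455360} = \sqrt{- 96 \left(-7 + 687^{2} - 687\right) + 455360} = \sqrt{- 96 \left(-7 + 471969 - 687\right) + 455360} = \sqrt{\left(-96\right) 471275 + 455360} = \sqrt{-45242400 + 455360} = \sqrt{-44787040} = 4 i \sqrt{2799190}$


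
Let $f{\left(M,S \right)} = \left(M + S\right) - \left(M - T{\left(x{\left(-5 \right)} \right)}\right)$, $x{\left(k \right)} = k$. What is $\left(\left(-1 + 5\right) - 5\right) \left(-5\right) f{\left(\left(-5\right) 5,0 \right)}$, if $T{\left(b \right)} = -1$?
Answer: $-5$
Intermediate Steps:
$f{\left(M,S \right)} = -1 + S$ ($f{\left(M,S \right)} = \left(M + S\right) - \left(1 + M\right) = -1 + S$)
$\left(\left(-1 + 5\right) - 5\right) \left(-5\right) f{\left(\left(-5\right) 5,0 \right)} = \left(\left(-1 + 5\right) - 5\right) \left(-5\right) \left(-1 + 0\right) = \left(4 - 5\right) \left(-5\right) \left(-1\right) = \left(-1\right) \left(-5\right) \left(-1\right) = 5 \left(-1\right) = -5$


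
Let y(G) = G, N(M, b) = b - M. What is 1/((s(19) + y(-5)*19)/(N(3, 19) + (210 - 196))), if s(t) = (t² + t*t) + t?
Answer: 15/323 ≈ 0.046440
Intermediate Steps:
s(t) = t + 2*t² (s(t) = (t² + t²) + t = 2*t² + t = t + 2*t²)
1/((s(19) + y(-5)*19)/(N(3, 19) + (210 - 196))) = 1/((19*(1 + 2*19) - 5*19)/((19 - 1*3) + (210 - 196))) = 1/((19*(1 + 38) - 95)/((19 - 3) + 14)) = 1/((19*39 - 95)/(16 + 14)) = 1/((741 - 95)/30) = 1/(646*(1/30)) = 1/(323/15) = 15/323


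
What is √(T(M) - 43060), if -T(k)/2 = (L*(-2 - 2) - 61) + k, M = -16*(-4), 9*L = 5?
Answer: I*√387554/3 ≈ 207.51*I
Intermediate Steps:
L = 5/9 (L = (⅑)*5 = 5/9 ≈ 0.55556)
M = 64
T(k) = 1138/9 - 2*k (T(k) = -2*((5*(-2 - 2)/9 - 61) + k) = -2*(((5/9)*(-4) - 61) + k) = -2*((-20/9 - 61) + k) = -2*(-569/9 + k) = 1138/9 - 2*k)
√(T(M) - 43060) = √((1138/9 - 2*64) - 43060) = √((1138/9 - 128) - 43060) = √(-14/9 - 43060) = √(-387554/9) = I*√387554/3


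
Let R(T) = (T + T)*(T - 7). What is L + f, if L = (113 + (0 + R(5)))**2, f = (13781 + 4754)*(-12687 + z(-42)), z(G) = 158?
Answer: -232216366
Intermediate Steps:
R(T) = 2*T*(-7 + T) (R(T) = (2*T)*(-7 + T) = 2*T*(-7 + T))
f = -232225015 (f = (13781 + 4754)*(-12687 + 158) = 18535*(-12529) = -232225015)
L = 8649 (L = (113 + (0 + 2*5*(-7 + 5)))**2 = (113 + (0 + 2*5*(-2)))**2 = (113 + (0 - 20))**2 = (113 - 20)**2 = 93**2 = 8649)
L + f = 8649 - 232225015 = -232216366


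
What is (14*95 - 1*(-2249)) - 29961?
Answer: -26382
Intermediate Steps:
(14*95 - 1*(-2249)) - 29961 = (1330 + 2249) - 29961 = 3579 - 29961 = -26382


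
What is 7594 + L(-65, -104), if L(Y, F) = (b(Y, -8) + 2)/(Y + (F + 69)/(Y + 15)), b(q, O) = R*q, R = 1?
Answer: 4883572/643 ≈ 7595.0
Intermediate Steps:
b(q, O) = q (b(q, O) = 1*q = q)
L(Y, F) = (2 + Y)/(Y + (69 + F)/(15 + Y)) (L(Y, F) = (Y + 2)/(Y + (F + 69)/(Y + 15)) = (2 + Y)/(Y + (69 + F)/(15 + Y)))
7594 + L(-65, -104) = 7594 + (30 + (-65)² + 17*(-65))/(69 - 104 + (-65)² + 15*(-65)) = 7594 + (30 + 4225 - 1105)/(69 - 104 + 4225 - 975) = 7594 + 3150/3215 = 7594 + (1/3215)*3150 = 7594 + 630/643 = 4883572/643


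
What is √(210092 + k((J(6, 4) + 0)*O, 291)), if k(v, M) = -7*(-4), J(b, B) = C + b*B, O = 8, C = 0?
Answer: 2*√52530 ≈ 458.39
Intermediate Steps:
J(b, B) = B*b (J(b, B) = 0 + b*B = 0 + B*b = B*b)
k(v, M) = 28
√(210092 + k((J(6, 4) + 0)*O, 291)) = √(210092 + 28) = √210120 = 2*√52530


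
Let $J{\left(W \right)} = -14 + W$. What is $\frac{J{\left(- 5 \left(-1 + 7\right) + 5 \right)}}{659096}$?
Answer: $- \frac{39}{659096} \approx -5.9172 \cdot 10^{-5}$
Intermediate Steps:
$\frac{J{\left(- 5 \left(-1 + 7\right) + 5 \right)}}{659096} = \frac{-14 + \left(- 5 \left(-1 + 7\right) + 5\right)}{659096} = \left(-14 + \left(\left(-5\right) 6 + 5\right)\right) \frac{1}{659096} = \left(-14 + \left(-30 + 5\right)\right) \frac{1}{659096} = \left(-14 - 25\right) \frac{1}{659096} = \left(-39\right) \frac{1}{659096} = - \frac{39}{659096}$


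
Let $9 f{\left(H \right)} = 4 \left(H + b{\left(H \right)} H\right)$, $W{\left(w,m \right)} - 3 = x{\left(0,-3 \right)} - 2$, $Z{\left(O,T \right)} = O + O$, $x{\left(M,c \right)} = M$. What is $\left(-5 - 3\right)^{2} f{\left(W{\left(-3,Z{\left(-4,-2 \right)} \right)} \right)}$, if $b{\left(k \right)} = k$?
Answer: $\frac{512}{9} \approx 56.889$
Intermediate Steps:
$Z{\left(O,T \right)} = 2 O$
$W{\left(w,m \right)} = 1$ ($W{\left(w,m \right)} = 3 + \left(0 - 2\right) = 3 - 2 = 1$)
$f{\left(H \right)} = \frac{4 H}{9} + \frac{4 H^{2}}{9}$ ($f{\left(H \right)} = \frac{4 \left(H + H H\right)}{9} = \frac{4 \left(H + H^{2}\right)}{9} = \frac{4 H + 4 H^{2}}{9} = \frac{4 H}{9} + \frac{4 H^{2}}{9}$)
$\left(-5 - 3\right)^{2} f{\left(W{\left(-3,Z{\left(-4,-2 \right)} \right)} \right)} = \left(-5 - 3\right)^{2} \cdot \frac{4}{9} \cdot 1 \left(1 + 1\right) = \left(-8\right)^{2} \cdot \frac{4}{9} \cdot 1 \cdot 2 = 64 \cdot \frac{8}{9} = \frac{512}{9}$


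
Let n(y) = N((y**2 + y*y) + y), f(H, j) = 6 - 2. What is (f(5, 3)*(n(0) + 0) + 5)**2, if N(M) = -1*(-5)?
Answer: 625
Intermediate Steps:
f(H, j) = 4
N(M) = 5
n(y) = 5
(f(5, 3)*(n(0) + 0) + 5)**2 = (4*(5 + 0) + 5)**2 = (4*5 + 5)**2 = (20 + 5)**2 = 25**2 = 625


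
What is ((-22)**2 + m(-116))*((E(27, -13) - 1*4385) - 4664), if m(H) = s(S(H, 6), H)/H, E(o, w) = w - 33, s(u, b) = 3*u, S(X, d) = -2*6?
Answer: -127739275/29 ≈ -4.4048e+6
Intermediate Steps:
S(X, d) = -12
E(o, w) = -33 + w
m(H) = -36/H (m(H) = (3*(-12))/H = -36/H)
((-22)**2 + m(-116))*((E(27, -13) - 1*4385) - 4664) = ((-22)**2 - 36/(-116))*(((-33 - 13) - 1*4385) - 4664) = (484 - 36*(-1/116))*((-46 - 4385) - 4664) = (484 + 9/29)*(-4431 - 4664) = (14045/29)*(-9095) = -127739275/29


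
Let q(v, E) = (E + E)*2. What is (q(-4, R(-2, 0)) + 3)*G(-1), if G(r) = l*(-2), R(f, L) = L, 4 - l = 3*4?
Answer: 48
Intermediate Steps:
l = -8 (l = 4 - 3*4 = 4 - 1*12 = 4 - 12 = -8)
q(v, E) = 4*E (q(v, E) = (2*E)*2 = 4*E)
G(r) = 16 (G(r) = -8*(-2) = 16)
(q(-4, R(-2, 0)) + 3)*G(-1) = (4*0 + 3)*16 = (0 + 3)*16 = 3*16 = 48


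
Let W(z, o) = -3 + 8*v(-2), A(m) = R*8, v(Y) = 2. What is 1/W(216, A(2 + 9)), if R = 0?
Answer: 1/13 ≈ 0.076923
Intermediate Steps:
A(m) = 0 (A(m) = 0*8 = 0)
W(z, o) = 13 (W(z, o) = -3 + 8*2 = -3 + 16 = 13)
1/W(216, A(2 + 9)) = 1/13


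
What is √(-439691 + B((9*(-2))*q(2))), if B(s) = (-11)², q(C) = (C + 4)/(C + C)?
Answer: I*√439570 ≈ 663.0*I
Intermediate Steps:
q(C) = (4 + C)/(2*C) (q(C) = (4 + C)/((2*C)) = (4 + C)*(1/(2*C)) = (4 + C)/(2*C))
B(s) = 121
√(-439691 + B((9*(-2))*q(2))) = √(-439691 + 121) = √(-439570) = I*√439570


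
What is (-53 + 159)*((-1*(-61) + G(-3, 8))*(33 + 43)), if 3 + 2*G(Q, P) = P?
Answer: 511556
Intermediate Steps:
G(Q, P) = -3/2 + P/2
(-53 + 159)*((-1*(-61) + G(-3, 8))*(33 + 43)) = (-53 + 159)*((-1*(-61) + (-3/2 + (½)*8))*(33 + 43)) = 106*((61 + (-3/2 + 4))*76) = 106*((61 + 5/2)*76) = 106*((127/2)*76) = 106*4826 = 511556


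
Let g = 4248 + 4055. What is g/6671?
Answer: 8303/6671 ≈ 1.2446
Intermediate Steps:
g = 8303
g/6671 = 8303/6671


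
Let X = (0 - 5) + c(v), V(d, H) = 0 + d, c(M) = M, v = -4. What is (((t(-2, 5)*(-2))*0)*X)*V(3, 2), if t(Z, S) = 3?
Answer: 0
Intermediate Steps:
V(d, H) = d
X = -9 (X = (0 - 5) - 4 = -5 - 4 = -9)
(((t(-2, 5)*(-2))*0)*X)*V(3, 2) = (((3*(-2))*0)*(-9))*3 = (-6*0*(-9))*3 = (0*(-9))*3 = 0*3 = 0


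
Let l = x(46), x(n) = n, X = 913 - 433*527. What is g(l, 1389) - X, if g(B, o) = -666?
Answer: 226612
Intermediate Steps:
X = -227278 (X = 913 - 228191 = -227278)
l = 46
g(l, 1389) - X = -666 - 1*(-227278) = -666 + 227278 = 226612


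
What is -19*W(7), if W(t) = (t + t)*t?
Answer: -1862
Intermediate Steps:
W(t) = 2*t**2 (W(t) = (2*t)*t = 2*t**2)
-19*W(7) = -38*7**2 = -38*49 = -19*98 = -1862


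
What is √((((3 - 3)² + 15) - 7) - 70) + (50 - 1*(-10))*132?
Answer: 7920 + I*√62 ≈ 7920.0 + 7.874*I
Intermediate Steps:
√((((3 - 3)² + 15) - 7) - 70) + (50 - 1*(-10))*132 = √(((0² + 15) - 7) - 70) + (50 + 10)*132 = √(((0 + 15) - 7) - 70) + 60*132 = √((15 - 7) - 70) + 7920 = √(8 - 70) + 7920 = √(-62) + 7920 = I*√62 + 7920 = 7920 + I*√62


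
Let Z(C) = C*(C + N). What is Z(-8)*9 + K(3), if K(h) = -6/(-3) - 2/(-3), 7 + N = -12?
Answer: 5840/3 ≈ 1946.7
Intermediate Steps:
N = -19 (N = -7 - 12 = -19)
Z(C) = C*(-19 + C) (Z(C) = C*(C - 19) = C*(-19 + C))
K(h) = 8/3 (K(h) = -6*(-⅓) - 2*(-⅓) = 2 + ⅔ = 8/3)
Z(-8)*9 + K(3) = -8*(-19 - 8)*9 + 8/3 = -8*(-27)*9 + 8/3 = 216*9 + 8/3 = 1944 + 8/3 = 5840/3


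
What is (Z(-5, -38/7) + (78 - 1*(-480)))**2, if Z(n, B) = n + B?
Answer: 14691889/49 ≈ 2.9983e+5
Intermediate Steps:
Z(n, B) = B + n
(Z(-5, -38/7) + (78 - 1*(-480)))**2 = ((-38/7 - 5) + (78 - 1*(-480)))**2 = ((-38*1/7 - 5) + (78 + 480))**2 = ((-38/7 - 5) + 558)**2 = (-73/7 + 558)**2 = (3833/7)**2 = 14691889/49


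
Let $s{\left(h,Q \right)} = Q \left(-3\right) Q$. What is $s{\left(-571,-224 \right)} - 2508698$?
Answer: $-2659226$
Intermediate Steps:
$s{\left(h,Q \right)} = - 3 Q^{2}$ ($s{\left(h,Q \right)} = - 3 Q Q = - 3 Q^{2}$)
$s{\left(-571,-224 \right)} - 2508698 = - 3 \left(-224\right)^{2} - 2508698 = \left(-3\right) 50176 - 2508698 = -150528 - 2508698 = -2659226$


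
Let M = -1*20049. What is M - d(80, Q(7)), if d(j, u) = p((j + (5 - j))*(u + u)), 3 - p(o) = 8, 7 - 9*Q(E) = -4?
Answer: -20044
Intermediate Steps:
Q(E) = 11/9 (Q(E) = 7/9 - ⅑*(-4) = 7/9 + 4/9 = 11/9)
M = -20049
p(o) = -5 (p(o) = 3 - 1*8 = 3 - 8 = -5)
d(j, u) = -5
M - d(80, Q(7)) = -20049 - 1*(-5) = -20049 + 5 = -20044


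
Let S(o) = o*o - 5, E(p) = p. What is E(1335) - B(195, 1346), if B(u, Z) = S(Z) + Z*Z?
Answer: -3622092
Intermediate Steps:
S(o) = -5 + o² (S(o) = o² - 5 = -5 + o²)
B(u, Z) = -5 + 2*Z² (B(u, Z) = (-5 + Z²) + Z*Z = (-5 + Z²) + Z² = -5 + 2*Z²)
E(1335) - B(195, 1346) = 1335 - (-5 + 2*1346²) = 1335 - (-5 + 2*1811716) = 1335 - (-5 + 3623432) = 1335 - 1*3623427 = 1335 - 3623427 = -3622092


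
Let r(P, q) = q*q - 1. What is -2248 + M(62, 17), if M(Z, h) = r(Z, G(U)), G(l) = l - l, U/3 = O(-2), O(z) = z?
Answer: -2249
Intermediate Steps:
U = -6 (U = 3*(-2) = -6)
G(l) = 0
r(P, q) = -1 + q² (r(P, q) = q² - 1 = -1 + q²)
M(Z, h) = -1 (M(Z, h) = -1 + 0² = -1 + 0 = -1)
-2248 + M(62, 17) = -2248 - 1 = -2249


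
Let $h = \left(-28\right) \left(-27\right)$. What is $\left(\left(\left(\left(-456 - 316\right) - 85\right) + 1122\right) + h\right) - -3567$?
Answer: $4588$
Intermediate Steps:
$h = 756$
$\left(\left(\left(\left(-456 - 316\right) - 85\right) + 1122\right) + h\right) - -3567 = \left(\left(\left(\left(-456 - 316\right) - 85\right) + 1122\right) + 756\right) - -3567 = \left(\left(\left(-772 - 85\right) + 1122\right) + 756\right) + 3567 = \left(\left(-857 + 1122\right) + 756\right) + 3567 = \left(265 + 756\right) + 3567 = 1021 + 3567 = 4588$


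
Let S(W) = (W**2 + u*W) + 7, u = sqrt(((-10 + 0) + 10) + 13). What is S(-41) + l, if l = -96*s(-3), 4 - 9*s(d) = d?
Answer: 4840/3 - 41*sqrt(13) ≈ 1465.5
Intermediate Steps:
s(d) = 4/9 - d/9
u = sqrt(13) (u = sqrt((-10 + 10) + 13) = sqrt(0 + 13) = sqrt(13) ≈ 3.6056)
S(W) = 7 + W**2 + W*sqrt(13) (S(W) = (W**2 + sqrt(13)*W) + 7 = (W**2 + W*sqrt(13)) + 7 = 7 + W**2 + W*sqrt(13))
l = -224/3 (l = -96*(4/9 - 1/9*(-3)) = -96*(4/9 + 1/3) = -96*7/9 = -224/3 ≈ -74.667)
S(-41) + l = (7 + (-41)**2 - 41*sqrt(13)) - 224/3 = (7 + 1681 - 41*sqrt(13)) - 224/3 = (1688 - 41*sqrt(13)) - 224/3 = 4840/3 - 41*sqrt(13)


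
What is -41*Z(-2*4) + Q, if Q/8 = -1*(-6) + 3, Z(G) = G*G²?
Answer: 21064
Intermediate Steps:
Z(G) = G³
Q = 72 (Q = 8*(-1*(-6) + 3) = 8*(6 + 3) = 8*9 = 72)
-41*Z(-2*4) + Q = -41*(-2*4)³ + 72 = -41*(-8)³ + 72 = -41*(-512) + 72 = 20992 + 72 = 21064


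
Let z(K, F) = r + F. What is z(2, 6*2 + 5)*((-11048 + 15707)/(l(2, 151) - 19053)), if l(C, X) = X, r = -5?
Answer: -27954/9451 ≈ -2.9578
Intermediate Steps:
z(K, F) = -5 + F
z(2, 6*2 + 5)*((-11048 + 15707)/(l(2, 151) - 19053)) = (-5 + (6*2 + 5))*((-11048 + 15707)/(151 - 19053)) = (-5 + (12 + 5))*(4659/(-18902)) = (-5 + 17)*(4659*(-1/18902)) = 12*(-4659/18902) = -27954/9451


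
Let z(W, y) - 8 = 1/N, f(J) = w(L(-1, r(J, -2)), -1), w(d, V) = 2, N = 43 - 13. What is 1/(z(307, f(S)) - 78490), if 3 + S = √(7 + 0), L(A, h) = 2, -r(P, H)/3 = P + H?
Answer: -30/2354459 ≈ -1.2742e-5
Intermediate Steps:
N = 30
r(P, H) = -3*H - 3*P (r(P, H) = -3*(P + H) = -3*(H + P) = -3*H - 3*P)
S = -3 + √7 (S = -3 + √(7 + 0) = -3 + √7 ≈ -0.35425)
f(J) = 2
z(W, y) = 241/30 (z(W, y) = 8 + 1/30 = 241/30)
1/(z(307, f(S)) - 78490) = 1/(241/30 - 78490) = 1/(-2354459/30) = -30/2354459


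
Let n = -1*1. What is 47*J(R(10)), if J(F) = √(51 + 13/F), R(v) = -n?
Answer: 376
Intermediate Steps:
n = -1
R(v) = 1 (R(v) = -1*(-1) = 1)
47*J(R(10)) = 47*√(51 + 13/1) = 47*√(51 + 13*1) = 47*√(51 + 13) = 47*√64 = 47*8 = 376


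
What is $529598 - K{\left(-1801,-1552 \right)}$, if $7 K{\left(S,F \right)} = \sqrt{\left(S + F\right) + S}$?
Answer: $529598 - \frac{i \sqrt{5154}}{7} \approx 5.296 \cdot 10^{5} - 10.256 i$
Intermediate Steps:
$K{\left(S,F \right)} = \frac{\sqrt{F + 2 S}}{7}$ ($K{\left(S,F \right)} = \frac{\sqrt{\left(S + F\right) + S}}{7} = \frac{\sqrt{\left(F + S\right) + S}}{7} = \frac{\sqrt{F + 2 S}}{7}$)
$529598 - K{\left(-1801,-1552 \right)} = 529598 - \frac{\sqrt{-1552 + 2 \left(-1801\right)}}{7} = 529598 - \frac{\sqrt{-1552 - 3602}}{7} = 529598 - \frac{\sqrt{-5154}}{7} = 529598 - \frac{i \sqrt{5154}}{7}$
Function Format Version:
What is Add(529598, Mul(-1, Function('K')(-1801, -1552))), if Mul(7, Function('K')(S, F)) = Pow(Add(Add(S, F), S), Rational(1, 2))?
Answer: Add(529598, Mul(Rational(-1, 7), I, Pow(5154, Rational(1, 2)))) ≈ Add(5.2960e+5, Mul(-10.256, I))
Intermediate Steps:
Function('K')(S, F) = Mul(Rational(1, 7), Pow(Add(F, Mul(2, S)), Rational(1, 2))) (Function('K')(S, F) = Mul(Rational(1, 7), Pow(Add(Add(S, F), S), Rational(1, 2))) = Mul(Rational(1, 7), Pow(Add(Add(F, S), S), Rational(1, 2))) = Mul(Rational(1, 7), Pow(Add(F, Mul(2, S)), Rational(1, 2))))
Add(529598, Mul(-1, Function('K')(-1801, -1552))) = Add(529598, Mul(-1, Mul(Rational(1, 7), Pow(Add(-1552, Mul(2, -1801)), Rational(1, 2))))) = Add(529598, Mul(-1, Mul(Rational(1, 7), Pow(Add(-1552, -3602), Rational(1, 2))))) = Add(529598, Mul(-1, Mul(Rational(1, 7), Pow(-5154, Rational(1, 2))))) = Add(529598, Mul(-1, Mul(Rational(1, 7), Mul(I, Pow(5154, Rational(1, 2)))))) = Add(529598, Mul(-1, Mul(Rational(1, 7), I, Pow(5154, Rational(1, 2))))) = Add(529598, Mul(Rational(-1, 7), I, Pow(5154, Rational(1, 2))))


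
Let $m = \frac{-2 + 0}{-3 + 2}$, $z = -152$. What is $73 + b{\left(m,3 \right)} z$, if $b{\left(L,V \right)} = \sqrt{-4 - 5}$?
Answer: $73 - 456 i \approx 73.0 - 456.0 i$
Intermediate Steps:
$m = 2$ ($m = - \frac{2}{-1} = \left(-2\right) \left(-1\right) = 2$)
$b{\left(L,V \right)} = 3 i$ ($b{\left(L,V \right)} = \sqrt{-9} = 3 i$)
$73 + b{\left(m,3 \right)} z = 73 + 3 i \left(-152\right) = 73 - 456 i$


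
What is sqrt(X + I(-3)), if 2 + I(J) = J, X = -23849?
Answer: I*sqrt(23854) ≈ 154.45*I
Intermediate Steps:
I(J) = -2 + J
sqrt(X + I(-3)) = sqrt(-23849 + (-2 - 3)) = sqrt(-23849 - 5) = sqrt(-23854) = I*sqrt(23854)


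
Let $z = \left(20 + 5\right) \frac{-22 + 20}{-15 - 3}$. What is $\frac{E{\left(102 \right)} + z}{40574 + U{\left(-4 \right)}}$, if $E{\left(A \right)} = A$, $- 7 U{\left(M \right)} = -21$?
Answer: $\frac{943}{365193} \approx 0.0025822$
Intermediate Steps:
$U{\left(M \right)} = 3$ ($U{\left(M \right)} = \left(- \frac{1}{7}\right) \left(-21\right) = 3$)
$z = \frac{25}{9}$ ($z = 25 \left(- \frac{2}{-18}\right) = 25 \left(\left(-2\right) \left(- \frac{1}{18}\right)\right) = 25 \cdot \frac{1}{9} = \frac{25}{9} \approx 2.7778$)
$\frac{E{\left(102 \right)} + z}{40574 + U{\left(-4 \right)}} = \frac{102 + \frac{25}{9}}{40574 + 3} = \frac{943}{9 \cdot 40577} = \frac{943}{9} \cdot \frac{1}{40577} = \frac{943}{365193}$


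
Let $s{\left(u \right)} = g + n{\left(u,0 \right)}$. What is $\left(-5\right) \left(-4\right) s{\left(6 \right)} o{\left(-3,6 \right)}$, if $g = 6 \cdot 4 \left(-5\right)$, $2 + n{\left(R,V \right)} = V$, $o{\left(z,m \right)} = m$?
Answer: $-14640$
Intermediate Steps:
$n{\left(R,V \right)} = -2 + V$
$g = -120$ ($g = 24 \left(-5\right) = -120$)
$s{\left(u \right)} = -122$ ($s{\left(u \right)} = -120 + \left(-2 + 0\right) = -120 - 2 = -122$)
$\left(-5\right) \left(-4\right) s{\left(6 \right)} o{\left(-3,6 \right)} = \left(-5\right) \left(-4\right) \left(-122\right) 6 = 20 \left(-122\right) 6 = \left(-2440\right) 6 = -14640$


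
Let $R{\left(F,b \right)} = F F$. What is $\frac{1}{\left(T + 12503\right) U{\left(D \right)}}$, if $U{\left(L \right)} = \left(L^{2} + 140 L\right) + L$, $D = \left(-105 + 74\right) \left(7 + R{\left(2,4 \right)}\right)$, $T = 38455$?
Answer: $\frac{1}{3475335600} \approx 2.8774 \cdot 10^{-10}$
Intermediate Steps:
$R{\left(F,b \right)} = F^{2}$
$D = -341$ ($D = \left(-105 + 74\right) \left(7 + 2^{2}\right) = - 31 \left(7 + 4\right) = \left(-31\right) 11 = -341$)
$U{\left(L \right)} = L^{2} + 141 L$
$\frac{1}{\left(T + 12503\right) U{\left(D \right)}} = \frac{1}{\left(38455 + 12503\right) \left(- 341 \left(141 - 341\right)\right)} = \frac{1}{50958 \left(\left(-341\right) \left(-200\right)\right)} = \frac{1}{50958 \cdot 68200} = \frac{1}{50958} \cdot \frac{1}{68200} = \frac{1}{3475335600}$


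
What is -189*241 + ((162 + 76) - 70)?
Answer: -45381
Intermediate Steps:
-189*241 + ((162 + 76) - 70) = -45549 + (238 - 70) = -45549 + 168 = -45381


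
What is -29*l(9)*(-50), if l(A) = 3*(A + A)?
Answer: 78300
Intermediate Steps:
l(A) = 6*A (l(A) = 3*(2*A) = 6*A)
-29*l(9)*(-50) = -174*9*(-50) = -29*54*(-50) = -1566*(-50) = 78300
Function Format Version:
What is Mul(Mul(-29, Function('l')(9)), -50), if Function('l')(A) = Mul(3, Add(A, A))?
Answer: 78300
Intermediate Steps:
Function('l')(A) = Mul(6, A) (Function('l')(A) = Mul(3, Mul(2, A)) = Mul(6, A))
Mul(Mul(-29, Function('l')(9)), -50) = Mul(Mul(-29, Mul(6, 9)), -50) = Mul(Mul(-29, 54), -50) = Mul(-1566, -50) = 78300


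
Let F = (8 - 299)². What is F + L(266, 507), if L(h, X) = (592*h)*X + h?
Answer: 79923251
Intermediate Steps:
L(h, X) = h + 592*X*h (L(h, X) = 592*X*h + h = h + 592*X*h)
F = 84681 (F = (-291)² = 84681)
F + L(266, 507) = 84681 + 266*(1 + 592*507) = 84681 + 266*(1 + 300144) = 84681 + 266*300145 = 84681 + 79838570 = 79923251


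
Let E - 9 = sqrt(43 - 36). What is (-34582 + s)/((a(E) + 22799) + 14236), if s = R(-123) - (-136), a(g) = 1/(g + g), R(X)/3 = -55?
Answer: -54202694994/57998905123 - 69222*sqrt(7)/405992335861 ≈ -0.93455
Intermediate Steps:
E = 9 + sqrt(7) (E = 9 + sqrt(43 - 36) = 9 + sqrt(7) ≈ 11.646)
R(X) = -165 (R(X) = 3*(-55) = -165)
a(g) = 1/(2*g)
s = -29 (s = -165 - (-136) = -165 - 1*(-136) = -165 + 136 = -29)
(-34582 + s)/((a(E) + 22799) + 14236) = (-34582 - 29)/((1/(2*(9 + sqrt(7))) + 22799) + 14236) = -34611/((22799 + 1/(2*(9 + sqrt(7)))) + 14236) = -34611/(37035 + 1/(2*(9 + sqrt(7))))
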